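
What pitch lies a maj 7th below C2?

The seventh takes the letter from C down to D.
A major seventh spans 11 semitones, so from C2 the target pitch is Db1.

Db1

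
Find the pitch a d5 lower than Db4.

Counting five letter names down from D lands on G.
A diminished fifth spans 6 semitones, so from Db4 the target pitch is G3.

G3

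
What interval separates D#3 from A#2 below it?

perfect 4th

Descending from D#3 to A#2 is the same interval as ascending A#2 to D#3.
A to D spans four letter names (A-B-C-D) — that makes it a fourth of some quality.
Counting semitones, A#2→D#3 is 5, which is the perfect fourth.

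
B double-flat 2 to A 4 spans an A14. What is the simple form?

Take out an octave (7 from the number): 14 − 7 = 7.
Quality carries through unchanged, so the simple form is an augmented seventh.

augmented seventh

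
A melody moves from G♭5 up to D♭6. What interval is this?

perfect fifth

G to D spans five letter names (G-A-B-C-D), so the interval is some kind of fifth.
Gb5 to Db6 is 7 semitones, matching the perfect fifth exactly, so the quality is perfect.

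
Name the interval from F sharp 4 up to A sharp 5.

F to A spans three letter names (F-G-A), plus an octave: a tenth.
The major tenth spans 16 semitones, and F#4 to A#5 is exactly 16 semitones — so this is a major tenth.
(Equivalently, a compound major third: a major third plus an octave.)

major 10th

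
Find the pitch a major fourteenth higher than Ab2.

Counting seven letter names plus an octave up from A lands on G.
A major fourteenth spans 23 semitones, so from Ab2 the target pitch is G4.

G4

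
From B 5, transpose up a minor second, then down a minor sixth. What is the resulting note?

A minor second up from B5 is C6.
Down a minor sixth from C6: E5 (8 semitones down).

E 5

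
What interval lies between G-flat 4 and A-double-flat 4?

minor 2nd

G to A spans two letter names (G-A), so the interval is some kind of second.
A major second would be 2 semitones, but Gb4 to Abb4 is 1 — one semitone narrower, making it a minor second.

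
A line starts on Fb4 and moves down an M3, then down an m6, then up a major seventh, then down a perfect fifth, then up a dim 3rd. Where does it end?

Cbb4

Fb4 down a major third → Dbb4 (4 semitones).
Dbb4 down a minor sixth → Fb3 (8 semitones).
A major seventh up from Fb3 is Eb4.
Down a perfect fifth from Eb4: Ab3 (7 semitones down).
Ab3 up a diminished third → Cbb4 (2 semitones).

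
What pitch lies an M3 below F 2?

D-flat 2

The third takes the letter from F down to D.
A major third is 4 semitones; 4 semitones down from F2 gives Db2.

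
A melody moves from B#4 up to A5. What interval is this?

diminished 7th

B to A spans seven letter names (B-C-D-E-F-G-A), so the interval is some kind of seventh.
A major seventh would be 11 semitones; B#4 to A5 is 9, two semitones narrower, so the interval is diminished.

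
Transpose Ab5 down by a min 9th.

Two letters down from A (plus an octave) reaches G.
A minor ninth is 13 semitones; 13 semitones down from Ab5 gives G4.

G4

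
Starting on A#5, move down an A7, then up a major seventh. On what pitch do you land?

Down an augmented seventh from A#5: Bb4 (12 semitones down).
Up a major seventh from Bb4: A5 (11 semitones up).

A5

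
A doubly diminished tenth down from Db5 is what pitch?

B#3

The tenth's letter: D down three letter names plus an octave → B.
A doubly diminished tenth spans 13 semitones, so from Db5 the target pitch is B#3.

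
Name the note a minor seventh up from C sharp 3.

B 3

Counting seven letter names up from C lands on B.
Moving 10 semitones up from C#3 (the size of a minor seventh) reaches B3.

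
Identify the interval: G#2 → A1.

Descending from G#2 to A1 is the same interval as ascending A1 to G#2.
A to G spans seven letter names (A-B-C-D-E-F-G): a seventh.
Counting semitones, A1→G#2 is 11, which is the major seventh.

major seventh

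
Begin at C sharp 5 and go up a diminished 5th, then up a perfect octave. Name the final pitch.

A diminished fifth up from C#5 is G5.
A perfect octave up from G5 is G6.

G 6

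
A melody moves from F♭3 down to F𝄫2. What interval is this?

Descending from Fb3 to Fbb2 is the same interval as ascending Fbb2 to Fb3.
F to F is the same letter name, plus an octave, so the interval is some kind of octave.
A perfect octave would be 12 semitones; Fbb2 to Fb3 is 13, one semitone wider, so the interval is augmented.

augmented 8th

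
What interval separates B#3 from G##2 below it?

m10

Descending from B#3 to G##2 is the same interval as ascending G##2 to B#3.
G to B spans three letter names (G-A-B), plus an octave: a tenth.
A major tenth would be 16 semitones, but G##2 to B#3 is 15 — one semitone narrower, making it a minor tenth.
(Equivalently, a compound minor third: a minor third plus an octave.)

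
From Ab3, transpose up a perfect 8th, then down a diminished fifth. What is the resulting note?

D4

Up a perfect octave from Ab3: Ab4 (12 semitones up).
Down a diminished fifth from Ab4: D4 (6 semitones down).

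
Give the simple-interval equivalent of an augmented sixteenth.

Each octave removed subtracts seven from the number: 16 − 14 = 2.
That makes an augmented sixteenth a compound augmented second — 2 octaves plus an augmented second.

augmented second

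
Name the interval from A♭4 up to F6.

major thirteenth

A to F spans six letter names (A-B-C-D-E-F), plus an octave: a thirteenth.
Ab4 to F6 is 21 semitones, matching the major thirteenth exactly, so the quality is major.
(Equivalently, a compound major sixth: a major sixth plus an octave.)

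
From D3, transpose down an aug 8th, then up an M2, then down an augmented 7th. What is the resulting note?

Down an augmented octave from D3: Db2 (13 semitones down).
Db2 up a major second → Eb2 (2 semitones).
An augmented seventh down from Eb2 is Fbb1.

Fbb1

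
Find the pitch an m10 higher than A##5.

Three letters up from A (plus an octave) reaches C.
A minor tenth is 15 semitones; 15 semitones up from A##5 gives C##7.

C##7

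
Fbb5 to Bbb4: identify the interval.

Descending from Fbb5 to Bbb4 is the same interval as ascending Bbb4 to Fbb5.
B to F spans five letter names (B-C-D-E-F), so the interval is some kind of fifth.
Bbb4 to Fbb5 spans 6 semitones — one semitone narrower than the perfect fifth (7) — giving a diminished fifth.

diminished fifth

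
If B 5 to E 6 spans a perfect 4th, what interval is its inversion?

Interval numbers invert to sum to nine: 4 + 5 = 9, so a fourth inverts to a fifth.
Quality inverts too: perfect stays perfect. That makes the inversion a perfect fifth.

P5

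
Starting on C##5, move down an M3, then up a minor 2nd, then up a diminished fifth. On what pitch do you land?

Down a major third from C##5: A#4 (4 semitones down).
A minor second up from A#4 is B4.
A diminished fifth up from B4 is F5.

F5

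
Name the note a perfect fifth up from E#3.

Five letter names up from E: B.
Moving 7 semitones up from E#3 (the size of a perfect fifth) reaches B#3.

B#3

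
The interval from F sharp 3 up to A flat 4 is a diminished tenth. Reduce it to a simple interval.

Subtracting seven from the interval number removes an octave: 10 − 7 = 3.
Quality carries through unchanged, so the simple form is a diminished third.

diminished third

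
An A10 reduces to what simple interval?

Take out an octave (7 from the number): 10 − 7 = 3.
Quality carries through unchanged, so the simple form is an augmented third.

augmented 3rd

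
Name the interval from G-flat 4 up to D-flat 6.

perfect 12th

G to D spans five letter names (G-A-B-C-D), plus an octave — that makes it a twelfth of some quality.
The perfect twelfth spans 19 semitones, and Gb4 to Db6 is exactly 19 semitones — so this is a perfect twelfth.
(Equivalently, a compound perfect fifth: a perfect fifth plus an octave.)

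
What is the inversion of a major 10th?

m6

First reduce the compound major tenth to its simple form, a major third.
Interval numbers invert to sum to nine: 3 + 6 = 9, so a third inverts to a sixth.
The quality also flips — major becomes minor — giving a minor sixth.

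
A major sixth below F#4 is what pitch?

Counting six letter names down from F lands on A.
A major sixth is 9 semitones; 9 semitones down from F#4 gives A3.

A3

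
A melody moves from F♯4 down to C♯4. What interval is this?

P4

Descending from F#4 to C#4 is the same interval as ascending C#4 to F#4.
C to F spans four letter names (C-D-E-F) — that makes it a fourth of some quality.
C#4 to F#4 is 5 semitones, matching the perfect fourth exactly, so the quality is perfect.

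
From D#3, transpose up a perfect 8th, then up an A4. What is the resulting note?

Up a perfect octave from D#3: D#4 (12 semitones up).
Up an augmented fourth from D#4: G##4 (6 semitones up).

G##4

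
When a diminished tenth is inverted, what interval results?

A6

First reduce the compound diminished tenth to its simple form, a diminished third.
Interval numbers invert to sum to nine: 3 + 6 = 9, so a third inverts to a sixth.
Quality inverts too: diminished becomes augmented. That makes the inversion an augmented sixth.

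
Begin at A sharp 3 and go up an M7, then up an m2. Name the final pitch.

A sharp 4

Up a major seventh from A#3: G##4 (11 semitones up).
G##4 up a minor second → A#4 (1 semitone).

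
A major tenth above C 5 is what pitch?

E 6

Three letters up from C (plus an octave) reaches E.
Moving 16 semitones up from C5 (the size of a major tenth) reaches E6.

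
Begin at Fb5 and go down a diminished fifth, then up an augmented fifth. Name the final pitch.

A diminished fifth down from Fb5 is Bb4.
Up an augmented fifth from Bb4: F#5 (8 semitones up).

F#5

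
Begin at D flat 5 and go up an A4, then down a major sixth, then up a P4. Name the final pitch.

E flat 5

Db5 up an augmented fourth → G5 (6 semitones).
G5 down a major sixth → Bb4 (9 semitones).
Bb4 up a perfect fourth → Eb5 (5 semitones).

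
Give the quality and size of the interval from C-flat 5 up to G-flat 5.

C to G spans five letter names (C-D-E-F-G): a fifth.
Cb5 to Gb5 is 7 semitones, matching the perfect fifth exactly, so the quality is perfect.

perfect fifth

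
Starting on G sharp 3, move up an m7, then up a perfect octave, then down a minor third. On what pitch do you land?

D sharp 5

G#3 up a minor seventh → F#4 (10 semitones).
Up a perfect octave from F#4: F#5 (12 semitones up).
A minor third down from F#5 is D#5.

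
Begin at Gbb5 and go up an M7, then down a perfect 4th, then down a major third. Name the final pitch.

Abb5

Gbb5 up a major seventh → Fb6 (11 semitones).
Fb6 down a perfect fourth → Cb6 (5 semitones).
Cb6 down a major third → Abb5 (4 semitones).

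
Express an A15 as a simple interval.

Each octave removed subtracts seven from the number: 15 − 7 = 8.
Quality carries through unchanged, so the simple form is an augmented octave.

augmented 8th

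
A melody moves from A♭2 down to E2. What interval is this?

Descending from Ab2 to E2 is the same interval as ascending E2 to Ab2.
E to A spans four letter names (E-F-G-A), so the interval is some kind of fourth.
The perfect fourth is 5 semitones; here we have 4, one semitone narrower: diminished.

diminished fourth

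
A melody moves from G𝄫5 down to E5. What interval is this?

doubly diminished third

Descending from Gbb5 to E5 is the same interval as ascending E5 to Gbb5.
E to G spans three letter names (E-F-G) — that makes it a third of some quality.
The major third is 4 semitones; here we have 1, three semitones narrower: doubly diminished.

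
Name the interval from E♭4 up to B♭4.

perfect fifth

E to B spans five letter names (E-F-G-A-B), so the interval is some kind of fifth.
Counting semitones, Eb4→Bb4 is 7, which is the perfect fifth.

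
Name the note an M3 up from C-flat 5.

E-flat 5

Three letter names up from C: E.
Moving 4 semitones up from Cb5 (the size of a major third) reaches Eb5.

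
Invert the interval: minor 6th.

major third

Inverted interval numbers add to nine, so a sixth pairs with a third (6 + 3 = 9).
And minor becomes major under inversion, so we get a major third.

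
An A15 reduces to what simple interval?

augmented 8th

Take out an octave (7 from the number): 15 − 7 = 8.
That makes an augmented fifteenth a compound augmented octave — an octave plus an augmented octave.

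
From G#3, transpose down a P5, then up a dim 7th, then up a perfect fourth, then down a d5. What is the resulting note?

A3

A perfect fifth down from G#3 is C#3.
A diminished seventh up from C#3 is Bb3.
Bb3 up a perfect fourth → Eb4 (5 semitones).
Eb4 down a diminished fifth → A3 (6 semitones).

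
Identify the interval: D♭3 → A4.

D to A spans five letter names (D-E-F-G-A), plus an octave: a twelfth.
The perfect twelfth is 19 semitones; here we have 20, one semitone wider: augmented.
(Equivalently, a compound augmented fifth: an augmented fifth plus an octave.)

augmented twelfth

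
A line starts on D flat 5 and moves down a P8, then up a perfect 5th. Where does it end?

Down a perfect octave from Db5: Db4 (12 semitones down).
Db4 up a perfect fifth → Ab4 (7 semitones).

A flat 4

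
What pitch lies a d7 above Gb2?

Fbb3

Seven letter names up from G: F.
A diminished seventh spans 9 semitones, so from Gb2 the target pitch is Fbb3.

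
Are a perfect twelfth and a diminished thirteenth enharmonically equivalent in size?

Yes

A perfect twelfth = 19 semitones = a diminished thirteenth; enharmonically equal.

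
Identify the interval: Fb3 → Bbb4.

perfect eleventh

F to B spans four letter names (F-G-A-B), plus an octave — that makes it an eleventh of some quality.
Counting semitones, Fb3→Bbb4 is 17, which is the perfect eleventh.
(Equivalently, a compound perfect fourth: a perfect fourth plus an octave.)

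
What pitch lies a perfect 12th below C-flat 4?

F-flat 2

Five letters down from C (plus an octave) reaches F.
A perfect twelfth is 19 semitones; 19 semitones down from Cb4 gives Fb2.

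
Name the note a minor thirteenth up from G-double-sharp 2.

Counting six letter names plus an octave up from G lands on E.
A minor thirteenth is 20 semitones; 20 semitones up from G##2 gives E#4.

E-sharp 4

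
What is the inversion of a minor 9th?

major 7th

First reduce the compound minor ninth to its simple form, a minor second.
Inverted interval numbers add to nine, so a second pairs with a seventh (2 + 7 = 9).
The quality also flips — minor becomes major — giving a major seventh.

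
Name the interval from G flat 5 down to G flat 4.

P8

Descending from Gb5 to Gb4 is the same interval as ascending Gb4 to Gb5.
G to G is the same letter name, plus an octave, so the interval is some kind of octave.
The perfect octave spans 12 semitones, and Gb4 to Gb5 is exactly 12 semitones — so this is a perfect octave.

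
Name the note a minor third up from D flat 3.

F flat 3

Three letter names up from D: F.
A minor third spans 3 semitones, so from Db3 the target pitch is Fb3.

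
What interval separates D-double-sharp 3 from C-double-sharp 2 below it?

major ninth

Descending from D##3 to C##2 is the same interval as ascending C##2 to D##3.
C to D spans two letter names (C-D), plus an octave — that makes it a ninth of some quality.
C##2 to D##3 is 14 semitones, matching the major ninth exactly, so the quality is major.
(Equivalently, a compound major second: a major second plus an octave.)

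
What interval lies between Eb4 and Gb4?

minor third

E to G spans three letter names (E-F-G), so the interval is some kind of third.
A major third would be 4 semitones, but Eb4 to Gb4 is 3 — one semitone narrower, making it a minor third.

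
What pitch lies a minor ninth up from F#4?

The ninth's letter: F up two letter names plus an octave → G.
Moving 13 semitones up from F#4 (the size of a minor ninth) reaches G5.

G5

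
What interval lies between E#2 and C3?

d6

E to C spans six letter names (E-F-G-A-B-C): a sixth.
The major sixth is 9 semitones; here we have 7, two semitones narrower: diminished.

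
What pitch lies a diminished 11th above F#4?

Four letters up from F (plus an octave) reaches B.
A diminished eleventh is 16 semitones; 16 semitones up from F#4 gives Bb5.

Bb5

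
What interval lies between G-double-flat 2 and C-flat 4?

augmented 11th

G to C spans four letter names (G-A-B-C), plus an octave: an eleventh.
A perfect eleventh would be 17 semitones; Gbb2 to Cb4 is 18, one semitone wider, so the interval is augmented.
(Equivalently, a compound augmented fourth: an augmented fourth plus an octave.)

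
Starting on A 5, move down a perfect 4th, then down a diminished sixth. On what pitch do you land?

A perfect fourth down from A5 is E5.
E5 down a diminished sixth → G##4 (7 semitones).

G double-sharp 4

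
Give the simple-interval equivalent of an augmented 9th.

Subtracting seven from the interval number removes an octave: 9 − 7 = 2.
That makes an augmented ninth a compound augmented second — an octave plus an augmented second.

augmented second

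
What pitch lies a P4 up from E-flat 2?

A-flat 2

Counting four letter names up from E lands on A.
A perfect fourth is 5 semitones; 5 semitones up from Eb2 gives Ab2.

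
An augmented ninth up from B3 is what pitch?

Counting two letter names plus an octave up from B lands on C.
An augmented ninth is 15 semitones; 15 semitones up from B3 gives C##5.

C##5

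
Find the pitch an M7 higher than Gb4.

F5

Seven letter names up from G: F.
A major seventh spans 11 semitones, so from Gb4 the target pitch is F5.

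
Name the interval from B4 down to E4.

perfect fifth

Descending from B4 to E4 is the same interval as ascending E4 to B4.
E to B spans five letter names (E-F-G-A-B), so the interval is some kind of fifth.
Counting semitones, E4→B4 is 7, which is the perfect fifth.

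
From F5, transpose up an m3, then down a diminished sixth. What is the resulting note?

F5 up a minor third → Ab5 (3 semitones).
Ab5 down a diminished sixth → C#5 (7 semitones).

C#5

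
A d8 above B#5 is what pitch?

B6

The letter stays B (same as the start), shifted an octave up.
Moving 11 semitones up from B#5 (the size of a diminished octave) reaches B6.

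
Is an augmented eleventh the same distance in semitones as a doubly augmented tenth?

An augmented eleventh = 18 semitones = a doubly augmented tenth; enharmonically equal.

Yes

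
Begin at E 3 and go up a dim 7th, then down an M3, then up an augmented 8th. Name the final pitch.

E3 up a diminished seventh → Db4 (9 semitones).
A major third down from Db4 is Bbb3.
An augmented octave up from Bbb3 is Bb4.

B flat 4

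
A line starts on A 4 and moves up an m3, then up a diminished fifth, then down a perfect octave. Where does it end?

A minor third up from A4 is C5.
A diminished fifth up from C5 is Gb5.
A perfect octave down from Gb5 is Gb4.

G flat 4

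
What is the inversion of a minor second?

M7

Interval numbers invert to sum to nine: 2 + 7 = 9, so a second inverts to a seventh.
Quality inverts too: minor becomes major. That makes the inversion a major seventh.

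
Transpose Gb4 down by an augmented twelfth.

Cbb3

The twelfth's letter: G down five letter names plus an octave → C.
An augmented twelfth spans 20 semitones, so from Gb4 the target pitch is Cbb3.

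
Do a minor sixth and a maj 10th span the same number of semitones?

No

8 semitones (minor sixth) vs 16 semitones (major tenth): not equal.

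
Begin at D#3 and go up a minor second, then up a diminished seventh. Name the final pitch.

A minor second up from D#3 is E3.
A diminished seventh up from E3 is Db4.

Db4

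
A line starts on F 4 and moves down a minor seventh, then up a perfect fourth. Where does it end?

C 4

F4 down a minor seventh → G3 (10 semitones).
G3 up a perfect fourth → C4 (5 semitones).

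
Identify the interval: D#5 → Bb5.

D to B spans six letter names (D-E-F-G-A-B), so the interval is some kind of sixth.
D#5 to Bb5 spans 7 semitones — two semitones narrower than the major sixth (9) — giving a diminished sixth.

diminished 6th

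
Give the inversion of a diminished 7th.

The rule of nine gives the new number: 9 − 7 = 2, so a seventh becomes a second.
And diminished becomes augmented under inversion, so we get an augmented second.

augmented 2nd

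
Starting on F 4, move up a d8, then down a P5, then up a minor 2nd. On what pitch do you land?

C double-flat 5

Up a diminished octave from F4: Fb5 (11 semitones up).
Down a perfect fifth from Fb5: Bbb4 (7 semitones down).
Up a minor second from Bbb4: Cbb5 (1 semitone up).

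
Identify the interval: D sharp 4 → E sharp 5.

D to E spans two letter names (D-E), plus an octave: a ninth.
Counting semitones, D#4→E#5 is 14, which is the major ninth.
(Equivalently, a compound major second: a major second plus an octave.)

major ninth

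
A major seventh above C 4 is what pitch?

B 4

The seventh takes the letter from C up to B.
Moving 11 semitones up from C4 (the size of a major seventh) reaches B4.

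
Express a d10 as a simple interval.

Each octave removed subtracts seven from the number: 10 − 7 = 3.
So a diminished tenth is an octave plus a diminished third. The quality is unchanged.

d3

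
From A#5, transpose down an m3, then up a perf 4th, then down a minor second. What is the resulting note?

A##5

A#5 down a minor third → F##5 (3 semitones).
F##5 up a perfect fourth → B#5 (5 semitones).
B#5 down a minor second → A##5 (1 semitone).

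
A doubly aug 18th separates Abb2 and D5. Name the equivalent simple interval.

doubly augmented fourth

Take out 2 octaves (14 from the number): 18 − 14 = 4.
Quality carries through unchanged, so the simple form is a doubly augmented fourth.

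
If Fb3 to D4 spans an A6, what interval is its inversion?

diminished 3rd

The rule of nine gives the new number: 9 − 6 = 3, so a sixth becomes a third.
The quality also flips — augmented becomes diminished — giving a diminished third.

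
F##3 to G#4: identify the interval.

F to G spans two letter names (F-G), plus an octave, so the interval is some kind of ninth.
At 13 semitones, F##3→G#4 falls one short of a major ninth: minor.
(Equivalently, a compound minor second: a minor second plus an octave.)

minor 9th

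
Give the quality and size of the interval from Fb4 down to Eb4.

Descending from Fb4 to Eb4 is the same interval as ascending Eb4 to Fb4.
E to F spans two letter names (E-F): a second.
A major second would be 2 semitones, but Eb4 to Fb4 is 1 — one semitone narrower, making it a minor second.

minor 2nd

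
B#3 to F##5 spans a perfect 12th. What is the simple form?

Each octave removed subtracts seven from the number: 12 − 7 = 5.
So a perfect twelfth is an octave plus a perfect fifth. The quality is unchanged.

P5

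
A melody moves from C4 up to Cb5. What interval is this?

diminished octave

C to C is the same letter name, plus an octave: an octave.
The perfect octave is 12 semitones; here we have 11, one semitone narrower: diminished.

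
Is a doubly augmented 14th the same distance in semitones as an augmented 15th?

Yes

A doubly augmented fourteenth spans 25 semitones, and an augmented fifteenth also spans 25 semitones — they're enharmonic.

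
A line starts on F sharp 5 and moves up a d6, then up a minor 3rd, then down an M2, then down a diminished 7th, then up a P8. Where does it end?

F 6

F#5 up a diminished sixth → Db6 (7 semitones).
Db6 up a minor third → Fb6 (3 semitones).
A major second down from Fb6 is Ebb6.
Ebb6 down a diminished seventh → F5 (9 semitones).
A perfect octave up from F5 is F6.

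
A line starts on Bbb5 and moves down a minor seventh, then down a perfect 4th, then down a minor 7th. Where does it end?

Ab3

Down a minor seventh from Bbb5: Cb5 (10 semitones down).
A perfect fourth down from Cb5 is Gb4.
Gb4 down a minor seventh → Ab3 (10 semitones).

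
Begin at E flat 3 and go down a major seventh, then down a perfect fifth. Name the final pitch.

A major seventh down from Eb3 is Fb2.
A perfect fifth down from Fb2 is Bbb1.

B double-flat 1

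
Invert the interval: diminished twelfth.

augmented 4th

First reduce the compound diminished twelfth to its simple form, a diminished fifth.
Interval numbers invert to sum to nine: 5 + 4 = 9, so a fifth inverts to a fourth.
The quality also flips — diminished becomes augmented — giving an augmented fourth.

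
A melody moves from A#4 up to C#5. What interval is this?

A to C spans three letter names (A-B-C) — that makes it a third of some quality.
A#4 to C#5 is 3 semitones, a half step short of the major third (4), so this is minor.

minor third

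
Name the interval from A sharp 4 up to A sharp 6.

perfect 15th

A to A is the same letter name, plus 2 octaves — that makes it a fifteenth of some quality.
Counting semitones, A#4→A#6 is 24, which is the perfect fifteenth.
(Equivalently, a compound perfect octave: a perfect octave plus an octave.)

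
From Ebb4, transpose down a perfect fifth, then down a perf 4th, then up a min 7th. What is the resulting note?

Dbb4

Down a perfect fifth from Ebb4: Abb3 (7 semitones down).
Down a perfect fourth from Abb3: Ebb3 (5 semitones down).
Ebb3 up a minor seventh → Dbb4 (10 semitones).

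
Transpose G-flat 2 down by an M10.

E-double-flat 1

The tenth's letter: G down three letter names plus an octave → E.
A major tenth is 16 semitones; 16 semitones down from Gb2 gives Ebb1.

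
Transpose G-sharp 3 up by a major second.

A-sharp 3

Counting two letter names up from G lands on A.
Moving 2 semitones up from G#3 (the size of a major second) reaches A#3.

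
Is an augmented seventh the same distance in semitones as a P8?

Yes

An augmented seventh = 12 semitones = a perfect octave; enharmonically equal.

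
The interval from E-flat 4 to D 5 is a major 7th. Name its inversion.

minor second

Inverted interval numbers add to nine, so a seventh pairs with a second (7 + 2 = 9).
Quality inverts too: major becomes minor. That makes the inversion a minor second.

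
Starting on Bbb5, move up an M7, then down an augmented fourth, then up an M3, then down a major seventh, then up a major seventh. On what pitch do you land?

Bbb5 up a major seventh → Ab6 (11 semitones).
Ab6 down an augmented fourth → Ebb6 (6 semitones).
Ebb6 up a major third → Gb6 (4 semitones).
A major seventh down from Gb6 is Abb5.
Up a major seventh from Abb5: Gb6 (11 semitones up).

Gb6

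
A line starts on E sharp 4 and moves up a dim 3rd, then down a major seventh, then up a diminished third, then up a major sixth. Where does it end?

E#4 up a diminished third → G4 (2 semitones).
G4 down a major seventh → Ab3 (11 semitones).
Up a diminished third from Ab3: Cbb4 (2 semitones up).
A major sixth up from Cbb4 is Abb4.

A double-flat 4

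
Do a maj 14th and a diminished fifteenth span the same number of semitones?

Both span 23 semitones: a major fourteenth and a diminished fifteenth are the same chromatic distance.

Yes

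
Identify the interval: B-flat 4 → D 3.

minor 13th

Descending from Bb4 to D3 is the same interval as ascending D3 to Bb4.
D to B spans six letter names (D-E-F-G-A-B), plus an octave, so the interval is some kind of thirteenth.
D3 to Bb4 is 20 semitones, a half step short of the major thirteenth (21), so this is minor.
(Equivalently, a compound minor sixth: a minor sixth plus an octave.)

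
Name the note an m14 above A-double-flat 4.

Counting seven letter names plus an octave up from A lands on G.
Moving 22 semitones up from Abb4 (the size of a minor fourteenth) reaches Gbb6.

G-double-flat 6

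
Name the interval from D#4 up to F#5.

minor tenth

D to F spans three letter names (D-E-F), plus an octave: a tenth.
D#4 to F#5 is 15 semitones, a half step short of the major tenth (16), so this is minor.
(Equivalently, a compound minor third: a minor third plus an octave.)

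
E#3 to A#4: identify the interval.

perfect eleventh

E to A spans four letter names (E-F-G-A), plus an octave: an eleventh.
E#3 to A#4 is 17 semitones, matching the perfect eleventh exactly, so the quality is perfect.
(Equivalently, a compound perfect fourth: a perfect fourth plus an octave.)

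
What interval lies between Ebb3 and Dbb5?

m14

E to D spans seven letter names (E-F-G-A-B-C-D), plus an octave: a fourteenth.
At 22 semitones, Ebb3→Dbb5 falls one short of a major fourteenth: minor.
(Equivalently, a compound minor seventh: a minor seventh plus an octave.)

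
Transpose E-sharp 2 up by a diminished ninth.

F 3

Counting two letter names plus an octave up from E lands on F.
A diminished ninth spans 12 semitones, so from E#2 the target pitch is F3.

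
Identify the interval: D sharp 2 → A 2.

diminished 5th

D to A spans five letter names (D-E-F-G-A) — that makes it a fifth of some quality.
A perfect fifth would be 7 semitones; D#2 to A2 is 6, one semitone narrower, so the interval is diminished.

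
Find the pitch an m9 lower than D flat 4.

The ninth's letter: D down two letter names plus an octave → C.
A minor ninth is 13 semitones; 13 semitones down from Db4 gives C3.

C 3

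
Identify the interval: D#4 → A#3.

Descending from D#4 to A#3 is the same interval as ascending A#3 to D#4.
A to D spans four letter names (A-B-C-D) — that makes it a fourth of some quality.
The perfect fourth spans 5 semitones, and A#3 to D#4 is exactly 5 semitones — so this is a perfect fourth.

perfect fourth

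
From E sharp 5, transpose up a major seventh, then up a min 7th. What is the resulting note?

E#5 up a major seventh → D##6 (11 semitones).
Up a minor seventh from D##6: C##7 (10 semitones up).

C double-sharp 7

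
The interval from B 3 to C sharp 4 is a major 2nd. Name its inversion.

minor 7th

The rule of nine gives the new number: 9 − 2 = 7, so a second becomes a seventh.
The quality also flips — major becomes minor — giving a minor seventh.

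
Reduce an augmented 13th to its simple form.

Subtracting seven from the interval number removes an octave: 13 − 7 = 6.
That makes an augmented thirteenth a compound augmented sixth — an octave plus an augmented sixth.

A6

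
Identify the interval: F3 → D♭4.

F to D spans six letter names (F-G-A-B-C-D), so the interval is some kind of sixth.
F3 to Db4 is 8 semitones, a half step short of the major sixth (9), so this is minor.

minor sixth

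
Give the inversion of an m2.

Interval numbers invert to sum to nine: 2 + 7 = 9, so a second inverts to a seventh.
Quality inverts too: minor becomes major. That makes the inversion a major seventh.

major seventh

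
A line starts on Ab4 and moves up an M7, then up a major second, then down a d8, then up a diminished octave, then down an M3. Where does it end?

Ab4 up a major seventh → G5 (11 semitones).
G5 up a major second → A5 (2 semitones).
A5 down a diminished octave → A#4 (11 semitones).
A#4 up a diminished octave → A5 (11 semitones).
A5 down a major third → F5 (4 semitones).

F5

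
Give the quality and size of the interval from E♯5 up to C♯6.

E to C spans six letter names (E-F-G-A-B-C): a sixth.
At 8 semitones, E#5→C#6 falls one short of a major sixth: minor.

minor sixth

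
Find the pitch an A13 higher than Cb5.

The thirteenth's letter: C up six letter names plus an octave → A.
Moving 22 semitones up from Cb5 (the size of an augmented thirteenth) reaches A6.

A6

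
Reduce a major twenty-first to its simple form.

Take out 2 octaves (14 from the number): 21 − 14 = 7.
So a major twenty-first is 2 octaves plus a major seventh. The quality is unchanged.

major seventh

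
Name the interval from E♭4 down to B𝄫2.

Descending from Eb4 to Bbb2 is the same interval as ascending Bbb2 to Eb4.
B to E spans four letter names (B-C-D-E), plus an octave — that makes it an eleventh of some quality.
Bbb2 to Eb4 spans 18 semitones — one semitone wider than the perfect eleventh (17) — giving an augmented eleventh.
(Equivalently, a compound augmented fourth: an augmented fourth plus an octave.)

augmented 11th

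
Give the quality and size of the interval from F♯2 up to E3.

F to E spans seven letter names (F-G-A-B-C-D-E): a seventh.
A major seventh would be 11 semitones, but F#2 to E3 is 10 — one semitone narrower, making it a minor seventh.

m7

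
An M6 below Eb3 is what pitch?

The sixth takes the letter from E down to G.
A major sixth is 9 semitones; 9 semitones down from Eb3 gives Gb2.

Gb2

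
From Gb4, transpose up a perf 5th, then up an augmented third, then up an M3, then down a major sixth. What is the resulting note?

Up a perfect fifth from Gb4: Db5 (7 semitones up).
Up an augmented third from Db5: F#5 (5 semitones up).
Up a major third from F#5: A#5 (4 semitones up).
Down a major sixth from A#5: C#5 (9 semitones down).

C#5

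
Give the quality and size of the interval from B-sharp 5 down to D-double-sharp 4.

Descending from B#5 to D##4 is the same interval as ascending D##4 to B#5.
D to B spans six letter names (D-E-F-G-A-B), plus an octave: a thirteenth.
A major thirteenth would be 21 semitones, but D##4 to B#5 is 20 — one semitone narrower, making it a minor thirteenth.
(Equivalently, a compound minor sixth: a minor sixth plus an octave.)

m13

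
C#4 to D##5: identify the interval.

augmented ninth

C to D spans two letter names (C-D), plus an octave, so the interval is some kind of ninth.
C#4 to D##5 spans 15 semitones — one semitone wider than the major ninth (14) — giving an augmented ninth.
(Equivalently, a compound augmented second: an augmented second plus an octave.)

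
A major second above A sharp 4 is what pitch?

Counting two letter names up from A lands on B.
A major second spans 2 semitones, so from A#4 the target pitch is B#4.

B sharp 4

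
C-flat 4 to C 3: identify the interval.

d8

Descending from Cb4 to C3 is the same interval as ascending C3 to Cb4.
C to C is the same letter name, plus an octave: an octave.
The perfect octave is 12 semitones; here we have 11, one semitone narrower: diminished.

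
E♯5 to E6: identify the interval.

diminished 8th

E to E is the same letter name, plus an octave: an octave.
E#5 to E6 spans 11 semitones — one semitone narrower than the perfect octave (12) — giving a diminished octave.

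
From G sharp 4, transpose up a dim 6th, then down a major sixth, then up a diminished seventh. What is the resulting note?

F double-flat 5

Up a diminished sixth from G#4: Eb5 (7 semitones up).
A major sixth down from Eb5 is Gb4.
Up a diminished seventh from Gb4: Fbb5 (9 semitones up).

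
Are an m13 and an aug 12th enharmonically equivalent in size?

Yes

Both span 20 semitones: a minor thirteenth and an augmented twelfth are the same chromatic distance.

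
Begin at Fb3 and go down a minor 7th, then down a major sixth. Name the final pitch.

Bbb1

A minor seventh down from Fb3 is Gb2.
Down a major sixth from Gb2: Bbb1 (9 semitones down).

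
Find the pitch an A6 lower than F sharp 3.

Six letter names down from F: A.
Moving 10 semitones down from F#3 (the size of an augmented sixth) reaches Ab2.

A flat 2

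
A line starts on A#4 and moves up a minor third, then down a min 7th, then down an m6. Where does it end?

F##3

A minor third up from A#4 is C#5.
A minor seventh down from C#5 is D#4.
A minor sixth down from D#4 is F##3.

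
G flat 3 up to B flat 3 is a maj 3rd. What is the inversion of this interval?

minor 6th

Interval numbers invert to sum to nine: 3 + 6 = 9, so a third inverts to a sixth.
And major becomes minor under inversion, so we get a minor sixth.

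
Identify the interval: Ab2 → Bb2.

A to B spans two letter names (A-B), so the interval is some kind of second.
Ab2 to Bb2 is 2 semitones, matching the major second exactly, so the quality is major.

M2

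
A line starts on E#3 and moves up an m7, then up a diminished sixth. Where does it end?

E#3 up a minor seventh → D#4 (10 semitones).
A diminished sixth up from D#4 is Bb4.

Bb4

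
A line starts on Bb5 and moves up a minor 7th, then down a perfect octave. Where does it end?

Ab5

Up a minor seventh from Bb5: Ab6 (10 semitones up).
A perfect octave down from Ab6 is Ab5.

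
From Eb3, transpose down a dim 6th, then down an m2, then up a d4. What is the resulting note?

B2

Down a diminished sixth from Eb3: G#2 (7 semitones down).
A minor second down from G#2 is F##2.
F##2 up a diminished fourth → B2 (4 semitones).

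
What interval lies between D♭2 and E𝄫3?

D to E spans two letter names (D-E), plus an octave: a ninth.
A major ninth would be 14 semitones, but Db2 to Ebb3 is 13 — one semitone narrower, making it a minor ninth.
(Equivalently, a compound minor second: a minor second plus an octave.)

minor ninth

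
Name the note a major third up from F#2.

A#2

The third takes the letter from F up to A.
A major third spans 4 semitones, so from F#2 the target pitch is A#2.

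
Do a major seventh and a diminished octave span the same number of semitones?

Both span 11 semitones: a major seventh and a diminished octave are the same chromatic distance.

Yes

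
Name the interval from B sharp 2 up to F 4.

B to F spans five letter names (B-C-D-E-F), plus an octave — that makes it a twelfth of some quality.
The perfect twelfth is 19 semitones; here we have 17, two semitones narrower: doubly diminished.
(Equivalently, a compound doubly diminished fifth: a doubly diminished fifth plus an octave.)

doubly diminished 12th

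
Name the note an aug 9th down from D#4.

Counting two letter names plus an octave down from D lands on C.
Moving 15 semitones down from D#4 (the size of an augmented ninth) reaches C3.

C3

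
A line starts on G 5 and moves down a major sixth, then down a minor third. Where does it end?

G 4

Down a major sixth from G5: Bb4 (9 semitones down).
Down a minor third from Bb4: G4 (3 semitones down).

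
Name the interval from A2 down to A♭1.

augmented octave

Descending from A2 to Ab1 is the same interval as ascending Ab1 to A2.
A to A is the same letter name, plus an octave, so the interval is some kind of octave.
A perfect octave would be 12 semitones; Ab1 to A2 is 13, one semitone wider, so the interval is augmented.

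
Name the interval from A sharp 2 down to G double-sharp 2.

minor second

Descending from A#2 to G##2 is the same interval as ascending G##2 to A#2.
G to A spans two letter names (G-A): a second.
A major second would be 2 semitones, but G##2 to A#2 is 1 — one semitone narrower, making it a minor second.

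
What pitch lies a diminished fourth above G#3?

The fourth takes the letter from G up to C.
A diminished fourth is 4 semitones; 4 semitones up from G#3 gives C4.

C4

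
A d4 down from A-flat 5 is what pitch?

Counting four letter names down from A lands on E.
A diminished fourth spans 4 semitones, so from Ab5 the target pitch is E5.

E 5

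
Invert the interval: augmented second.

diminished seventh

Interval numbers invert to sum to nine: 2 + 7 = 9, so a second inverts to a seventh.
And augmented becomes diminished under inversion, so we get a diminished seventh.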